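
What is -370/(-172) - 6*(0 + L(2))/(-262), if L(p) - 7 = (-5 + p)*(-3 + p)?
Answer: 26815/11266 ≈ 2.3802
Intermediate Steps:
L(p) = 7 + (-5 + p)*(-3 + p)
-370/(-172) - 6*(0 + L(2))/(-262) = -370/(-172) - 6*(0 + (22 + 2² - 8*2))/(-262) = -370*(-1/172) - 6*(0 + (22 + 4 - 16))*(-1/262) = 185/86 - 6*(0 + 10)*(-1/262) = 185/86 - 6*10*(-1/262) = 185/86 - 60*(-1/262) = 185/86 + 30/131 = 26815/11266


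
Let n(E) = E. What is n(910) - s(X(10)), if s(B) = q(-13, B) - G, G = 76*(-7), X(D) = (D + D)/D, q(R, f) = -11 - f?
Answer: 391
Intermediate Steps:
X(D) = 2 (X(D) = (2*D)/D = 2)
G = -532
s(B) = 521 - B (s(B) = (-11 - B) - 1*(-532) = (-11 - B) + 532 = 521 - B)
n(910) - s(X(10)) = 910 - (521 - 1*2) = 910 - (521 - 2) = 910 - 1*519 = 910 - 519 = 391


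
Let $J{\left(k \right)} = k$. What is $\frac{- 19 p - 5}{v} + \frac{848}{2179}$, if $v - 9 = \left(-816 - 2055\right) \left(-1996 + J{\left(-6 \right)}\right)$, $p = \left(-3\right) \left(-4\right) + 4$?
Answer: $\frac{1624473179}{4174783143} \approx 0.38912$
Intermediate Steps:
$p = 16$ ($p = 12 + 4 = 16$)
$v = 5747751$ ($v = 9 + \left(-816 - 2055\right) \left(-1996 - 6\right) = 9 - -5747742 = 9 + 5747742 = 5747751$)
$\frac{- 19 p - 5}{v} + \frac{848}{2179} = \frac{\left(-19\right) 16 - 5}{5747751} + \frac{848}{2179} = \left(-304 - 5\right) \frac{1}{5747751} + 848 \cdot \frac{1}{2179} = \left(-309\right) \frac{1}{5747751} + \frac{848}{2179} = - \frac{103}{1915917} + \frac{848}{2179} = \frac{1624473179}{4174783143}$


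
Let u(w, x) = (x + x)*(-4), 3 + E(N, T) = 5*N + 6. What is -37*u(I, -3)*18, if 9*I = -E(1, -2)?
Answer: -15984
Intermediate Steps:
E(N, T) = 3 + 5*N (E(N, T) = -3 + (5*N + 6) = -3 + (6 + 5*N) = 3 + 5*N)
I = -8/9 (I = (-(3 + 5*1))/9 = (-(3 + 5))/9 = (-1*8)/9 = (⅑)*(-8) = -8/9 ≈ -0.88889)
u(w, x) = -8*x (u(w, x) = (2*x)*(-4) = -8*x)
-37*u(I, -3)*18 = -(-296)*(-3)*18 = -37*24*18 = -888*18 = -15984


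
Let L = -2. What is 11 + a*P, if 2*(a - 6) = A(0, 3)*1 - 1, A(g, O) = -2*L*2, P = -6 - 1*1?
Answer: -111/2 ≈ -55.500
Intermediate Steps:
P = -7 (P = -6 - 1 = -7)
A(g, O) = 8 (A(g, O) = -2*(-2)*2 = 4*2 = 8)
a = 19/2 (a = 6 + (8*1 - 1)/2 = 6 + (8 - 1)/2 = 6 + (½)*7 = 6 + 7/2 = 19/2 ≈ 9.5000)
11 + a*P = 11 + (19/2)*(-7) = 11 - 133/2 = -111/2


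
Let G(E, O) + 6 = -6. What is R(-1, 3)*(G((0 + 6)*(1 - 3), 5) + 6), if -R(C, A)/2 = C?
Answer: -12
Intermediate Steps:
R(C, A) = -2*C
G(E, O) = -12 (G(E, O) = -6 - 6 = -12)
R(-1, 3)*(G((0 + 6)*(1 - 3), 5) + 6) = (-2*(-1))*(-12 + 6) = 2*(-6) = -12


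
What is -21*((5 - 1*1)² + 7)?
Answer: -483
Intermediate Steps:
-21*((5 - 1*1)² + 7) = -21*((5 - 1)² + 7) = -21*(4² + 7) = -21*(16 + 7) = -21*23 = -483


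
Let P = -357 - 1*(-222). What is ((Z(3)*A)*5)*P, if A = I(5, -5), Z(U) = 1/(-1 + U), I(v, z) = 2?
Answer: -675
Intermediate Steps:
A = 2
P = -135 (P = -357 + 222 = -135)
((Z(3)*A)*5)*P = ((2/(-1 + 3))*5)*(-135) = ((2/2)*5)*(-135) = (((½)*2)*5)*(-135) = (1*5)*(-135) = 5*(-135) = -675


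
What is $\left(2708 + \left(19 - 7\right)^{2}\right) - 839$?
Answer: $2013$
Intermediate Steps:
$\left(2708 + \left(19 - 7\right)^{2}\right) - 839 = \left(2708 + 12^{2}\right) - 839 = \left(2708 + 144\right) - 839 = 2852 - 839 = 2013$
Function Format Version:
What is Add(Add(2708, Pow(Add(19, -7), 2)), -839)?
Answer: 2013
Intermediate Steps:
Add(Add(2708, Pow(Add(19, -7), 2)), -839) = Add(Add(2708, Pow(12, 2)), -839) = Add(Add(2708, 144), -839) = Add(2852, -839) = 2013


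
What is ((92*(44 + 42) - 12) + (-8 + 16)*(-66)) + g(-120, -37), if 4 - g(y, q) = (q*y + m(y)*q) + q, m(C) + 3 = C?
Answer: -1578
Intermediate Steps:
m(C) = -3 + C
g(y, q) = 4 - q - q*y - q*(-3 + y) (g(y, q) = 4 - ((q*y + (-3 + y)*q) + q) = 4 - ((q*y + q*(-3 + y)) + q) = 4 - (q + q*y + q*(-3 + y)) = 4 + (-q - q*y - q*(-3 + y)) = 4 - q - q*y - q*(-3 + y))
((92*(44 + 42) - 12) + (-8 + 16)*(-66)) + g(-120, -37) = ((92*(44 + 42) - 12) + (-8 + 16)*(-66)) + (4 + 2*(-37) - 2*(-37)*(-120)) = ((92*86 - 12) + 8*(-66)) + (4 - 74 - 8880) = ((7912 - 12) - 528) - 8950 = (7900 - 528) - 8950 = 7372 - 8950 = -1578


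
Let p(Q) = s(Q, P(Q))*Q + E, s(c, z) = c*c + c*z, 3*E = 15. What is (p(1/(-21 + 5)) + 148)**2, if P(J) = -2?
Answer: 392696489025/16777216 ≈ 23407.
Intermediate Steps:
E = 5 (E = (1/3)*15 = 5)
s(c, z) = c**2 + c*z
p(Q) = 5 + Q**2*(-2 + Q) (p(Q) = (Q*(Q - 2))*Q + 5 = (Q*(-2 + Q))*Q + 5 = Q**2*(-2 + Q) + 5 = 5 + Q**2*(-2 + Q))
(p(1/(-21 + 5)) + 148)**2 = ((5 + (1/(-21 + 5))**2*(-2 + 1/(-21 + 5))) + 148)**2 = ((5 + (1/(-16))**2*(-2 + 1/(-16))) + 148)**2 = ((5 + (-1/16)**2*(-2 - 1/16)) + 148)**2 = ((5 + (1/256)*(-33/16)) + 148)**2 = ((5 - 33/4096) + 148)**2 = (20447/4096 + 148)**2 = (626655/4096)**2 = 392696489025/16777216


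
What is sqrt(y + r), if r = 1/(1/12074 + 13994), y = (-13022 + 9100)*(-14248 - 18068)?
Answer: sqrt(3618355853904699101465866)/168963557 ≈ 11258.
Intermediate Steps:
y = 126743352 (y = -3922*(-32316) = 126743352)
r = 12074/168963557 (r = 1/(1/12074 + 13994) = 1/(168963557/12074) = 12074/168963557 ≈ 7.1459e-5)
sqrt(y + r) = sqrt(126743352 + 12074/168963557) = sqrt(21415007580035138/168963557) = sqrt(3618355853904699101465866)/168963557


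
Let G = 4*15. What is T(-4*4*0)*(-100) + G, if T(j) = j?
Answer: 60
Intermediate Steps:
G = 60
T(-4*4*0)*(-100) + G = (-4*4*0)*(-100) + 60 = -16*0*(-100) + 60 = 0*(-100) + 60 = 0 + 60 = 60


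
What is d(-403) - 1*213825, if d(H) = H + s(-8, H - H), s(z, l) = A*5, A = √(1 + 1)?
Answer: -214228 + 5*√2 ≈ -2.1422e+5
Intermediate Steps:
A = √2 ≈ 1.4142
s(z, l) = 5*√2 (s(z, l) = √2*5 = 5*√2)
d(H) = H + 5*√2
d(-403) - 1*213825 = (-403 + 5*√2) - 1*213825 = (-403 + 5*√2) - 213825 = -214228 + 5*√2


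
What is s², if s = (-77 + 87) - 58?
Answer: 2304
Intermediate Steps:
s = -48 (s = 10 - 58 = -48)
s² = (-48)² = 2304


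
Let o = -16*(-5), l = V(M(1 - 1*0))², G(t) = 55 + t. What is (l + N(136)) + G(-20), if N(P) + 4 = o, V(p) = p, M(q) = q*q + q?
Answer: 115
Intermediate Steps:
M(q) = q + q² (M(q) = q² + q = q + q²)
l = 4 (l = ((1 - 1*0)*(1 + (1 - 1*0)))² = ((1 + 0)*(1 + (1 + 0)))² = (1*(1 + 1))² = (1*2)² = 2² = 4)
o = 80
N(P) = 76 (N(P) = -4 + 80 = 76)
(l + N(136)) + G(-20) = (4 + 76) + (55 - 20) = 80 + 35 = 115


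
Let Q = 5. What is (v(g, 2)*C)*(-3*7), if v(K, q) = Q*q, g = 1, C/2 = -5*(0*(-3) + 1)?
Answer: 2100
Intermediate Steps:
C = -10 (C = 2*(-5*(0*(-3) + 1)) = 2*(-5*(0 + 1)) = 2*(-5*1) = 2*(-5) = -10)
v(K, q) = 5*q
(v(g, 2)*C)*(-3*7) = ((5*2)*(-10))*(-3*7) = (10*(-10))*(-21) = -100*(-21) = 2100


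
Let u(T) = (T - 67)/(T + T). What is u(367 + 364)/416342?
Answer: 166/152173001 ≈ 1.0909e-6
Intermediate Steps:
u(T) = (-67 + T)/(2*T) (u(T) = (-67 + T)/((2*T)) = (-67 + T)*(1/(2*T)) = (-67 + T)/(2*T))
u(367 + 364)/416342 = ((-67 + (367 + 364))/(2*(367 + 364)))/416342 = ((½)*(-67 + 731)/731)*(1/416342) = ((½)*(1/731)*664)*(1/416342) = (332/731)*(1/416342) = 166/152173001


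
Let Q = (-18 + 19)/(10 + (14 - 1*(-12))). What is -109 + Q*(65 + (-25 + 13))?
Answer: -3871/36 ≈ -107.53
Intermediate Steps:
Q = 1/36 (Q = 1/(10 + (14 + 12)) = 1/(10 + 26) = 1/36 ≈ 0.027778)
-109 + Q*(65 + (-25 + 13)) = -109 + (65 + (-25 + 13))/36 = -109 + (65 - 12)/36 = -109 + (1/36)*53 = -109 + 53/36 = -3871/36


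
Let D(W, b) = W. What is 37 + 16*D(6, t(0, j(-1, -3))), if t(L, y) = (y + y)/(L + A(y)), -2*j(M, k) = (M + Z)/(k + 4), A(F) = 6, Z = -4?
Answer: 133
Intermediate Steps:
j(M, k) = -(-4 + M)/(2*(4 + k)) (j(M, k) = -(M - 4)/(2*(k + 4)) = -(-4 + M)/(2*(4 + k)))
t(L, y) = 2*y/(6 + L) (t(L, y) = (y + y)/(L + 6) = (2*y)/(6 + L) = 2*y/(6 + L))
37 + 16*D(6, t(0, j(-1, -3))) = 37 + 16*6 = 37 + 96 = 133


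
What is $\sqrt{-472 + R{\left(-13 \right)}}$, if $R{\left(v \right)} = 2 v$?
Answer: $i \sqrt{498} \approx 22.316 i$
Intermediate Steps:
$\sqrt{-472 + R{\left(-13 \right)}} = \sqrt{-472 + 2 \left(-13\right)} = \sqrt{-472 - 26} = \sqrt{-498} = i \sqrt{498}$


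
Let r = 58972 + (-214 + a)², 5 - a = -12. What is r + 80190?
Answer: 177971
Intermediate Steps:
a = 17 (a = 5 - 1*(-12) = 5 + 12 = 17)
r = 97781 (r = 58972 + (-214 + 17)² = 58972 + (-197)² = 58972 + 38809 = 97781)
r + 80190 = 97781 + 80190 = 177971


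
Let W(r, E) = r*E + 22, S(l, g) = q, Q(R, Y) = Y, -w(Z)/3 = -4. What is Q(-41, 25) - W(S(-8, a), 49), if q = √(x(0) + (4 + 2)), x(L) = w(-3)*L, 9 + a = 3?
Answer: 3 - 49*√6 ≈ -117.03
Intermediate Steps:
a = -6 (a = -9 + 3 = -6)
w(Z) = 12 (w(Z) = -3*(-4) = 12)
x(L) = 12*L
q = √6 (q = √(12*0 + (4 + 2)) = √(0 + 6) = √6 ≈ 2.4495)
S(l, g) = √6
W(r, E) = 22 + E*r (W(r, E) = E*r + 22 = 22 + E*r)
Q(-41, 25) - W(S(-8, a), 49) = 25 - (22 + 49*√6) = 25 + (-22 - 49*√6) = 3 - 49*√6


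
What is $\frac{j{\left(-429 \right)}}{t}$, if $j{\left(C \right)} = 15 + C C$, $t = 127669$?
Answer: $\frac{184056}{127669} \approx 1.4417$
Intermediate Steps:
$j{\left(C \right)} = 15 + C^{2}$
$\frac{j{\left(-429 \right)}}{t} = \frac{15 + \left(-429\right)^{2}}{127669} = \left(15 + 184041\right) \frac{1}{127669} = 184056 \cdot \frac{1}{127669} = \frac{184056}{127669}$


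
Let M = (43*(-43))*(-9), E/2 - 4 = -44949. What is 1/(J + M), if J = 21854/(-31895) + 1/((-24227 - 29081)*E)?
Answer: 30567250189480/508648666158413763 ≈ 6.0095e-5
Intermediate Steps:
E = -89890 (E = 8 + 2*(-44949) = 8 - 89898 = -89890)
M = 16641 (M = -1849*(-9) = 16641)
J = -20944244722917/30567250189480 (J = 21854/(-31895) + 1/(-24227 - 29081*(-89890)) = 21854*(-1/31895) - 1/89890/(-53308) = -21854/31895 - 1/53308*(-1/89890) = -21854/31895 + 1/4791856120 = -20944244722917/30567250189480 ≈ -0.68519)
1/(J + M) = 1/(-20944244722917/30567250189480 + 16641) = 1/(508648666158413763/30567250189480) = 30567250189480/508648666158413763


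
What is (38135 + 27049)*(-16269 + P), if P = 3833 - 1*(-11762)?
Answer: -43934016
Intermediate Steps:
P = 15595 (P = 3833 + 11762 = 15595)
(38135 + 27049)*(-16269 + P) = (38135 + 27049)*(-16269 + 15595) = 65184*(-674) = -43934016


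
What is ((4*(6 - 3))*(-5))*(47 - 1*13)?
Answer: -2040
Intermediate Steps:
((4*(6 - 3))*(-5))*(47 - 1*13) = ((4*3)*(-5))*(47 - 13) = (12*(-5))*34 = -60*34 = -2040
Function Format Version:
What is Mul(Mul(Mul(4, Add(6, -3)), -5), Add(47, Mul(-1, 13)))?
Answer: -2040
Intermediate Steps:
Mul(Mul(Mul(4, Add(6, -3)), -5), Add(47, Mul(-1, 13))) = Mul(Mul(Mul(4, 3), -5), Add(47, -13)) = Mul(Mul(12, -5), 34) = Mul(-60, 34) = -2040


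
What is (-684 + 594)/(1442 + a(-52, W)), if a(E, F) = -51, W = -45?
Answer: -90/1391 ≈ -0.064702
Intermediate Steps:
(-684 + 594)/(1442 + a(-52, W)) = (-684 + 594)/(1442 - 51) = -90/1391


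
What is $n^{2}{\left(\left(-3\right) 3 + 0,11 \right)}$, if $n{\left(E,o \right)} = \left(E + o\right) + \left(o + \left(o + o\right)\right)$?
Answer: $1225$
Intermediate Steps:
$n{\left(E,o \right)} = E + 4 o$ ($n{\left(E,o \right)} = \left(E + o\right) + \left(o + 2 o\right) = \left(E + o\right) + 3 o = E + 4 o$)
$n^{2}{\left(\left(-3\right) 3 + 0,11 \right)} = \left(\left(\left(-3\right) 3 + 0\right) + 4 \cdot 11\right)^{2} = \left(\left(-9 + 0\right) + 44\right)^{2} = \left(-9 + 44\right)^{2} = 35^{2} = 1225$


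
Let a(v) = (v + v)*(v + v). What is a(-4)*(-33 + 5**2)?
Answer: -512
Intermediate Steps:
a(v) = 4*v**2 (a(v) = (2*v)*(2*v) = 4*v**2)
a(-4)*(-33 + 5**2) = (4*(-4)**2)*(-33 + 5**2) = (4*16)*(-33 + 25) = 64*(-8) = -512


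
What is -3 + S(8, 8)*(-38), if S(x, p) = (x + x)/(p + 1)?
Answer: -635/9 ≈ -70.556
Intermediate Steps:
S(x, p) = 2*x/(1 + p) (S(x, p) = (2*x)/(1 + p) = 2*x/(1 + p))
-3 + S(8, 8)*(-38) = -3 + (2*8/(1 + 8))*(-38) = -3 + (2*8/9)*(-38) = -3 + (2*8*(1/9))*(-38) = -3 + (16/9)*(-38) = -3 - 608/9 = -635/9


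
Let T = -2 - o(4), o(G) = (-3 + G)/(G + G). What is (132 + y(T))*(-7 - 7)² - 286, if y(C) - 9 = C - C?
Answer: 27350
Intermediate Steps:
o(G) = (-3 + G)/(2*G) (o(G) = (-3 + G)/((2*G)) = (-3 + G)*(1/(2*G)) = (-3 + G)/(2*G))
T = -17/8 (T = -2 - (-3 + 4)/(2*4) = -2 - 1/(2*4) = -2 - 1*⅛ = -2 - ⅛ = -17/8 ≈ -2.1250)
y(C) = 9 (y(C) = 9 + (C - C) = 9 + 0 = 9)
(132 + y(T))*(-7 - 7)² - 286 = (132 + 9)*(-7 - 7)² - 286 = 141*(-14)² - 286 = 141*196 - 286 = 27636 - 286 = 27350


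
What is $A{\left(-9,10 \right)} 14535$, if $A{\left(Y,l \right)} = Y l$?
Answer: $-1308150$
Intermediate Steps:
$A{\left(-9,10 \right)} 14535 = \left(-9\right) 10 \cdot 14535 = \left(-90\right) 14535 = -1308150$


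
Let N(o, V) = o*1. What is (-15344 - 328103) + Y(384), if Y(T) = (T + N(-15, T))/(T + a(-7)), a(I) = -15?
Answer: -343446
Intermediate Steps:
N(o, V) = o
Y(T) = 1 (Y(T) = (T - 15)/(T - 15) = (-15 + T)/(-15 + T) = 1)
(-15344 - 328103) + Y(384) = (-15344 - 328103) + 1 = -343447 + 1 = -343446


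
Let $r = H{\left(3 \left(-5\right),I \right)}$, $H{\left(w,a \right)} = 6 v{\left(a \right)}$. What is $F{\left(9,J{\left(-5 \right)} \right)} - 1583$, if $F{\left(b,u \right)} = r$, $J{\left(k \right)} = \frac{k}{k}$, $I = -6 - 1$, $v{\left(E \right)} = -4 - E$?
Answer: $-1565$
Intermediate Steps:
$I = -7$
$H{\left(w,a \right)} = -24 - 6 a$ ($H{\left(w,a \right)} = 6 \left(-4 - a\right) = -24 - 6 a$)
$r = 18$ ($r = -24 - -42 = -24 + 42 = 18$)
$J{\left(k \right)} = 1$
$F{\left(b,u \right)} = 18$
$F{\left(9,J{\left(-5 \right)} \right)} - 1583 = 18 - 1583 = -1565$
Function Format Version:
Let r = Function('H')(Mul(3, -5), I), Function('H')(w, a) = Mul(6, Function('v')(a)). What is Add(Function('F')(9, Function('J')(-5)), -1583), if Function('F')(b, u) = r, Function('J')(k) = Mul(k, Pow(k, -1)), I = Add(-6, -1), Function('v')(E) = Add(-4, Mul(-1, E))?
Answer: -1565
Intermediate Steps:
I = -7
Function('H')(w, a) = Add(-24, Mul(-6, a)) (Function('H')(w, a) = Mul(6, Add(-4, Mul(-1, a))) = Add(-24, Mul(-6, a)))
r = 18 (r = Add(-24, Mul(-6, -7)) = Add(-24, 42) = 18)
Function('J')(k) = 1
Function('F')(b, u) = 18
Add(Function('F')(9, Function('J')(-5)), -1583) = Add(18, -1583) = -1565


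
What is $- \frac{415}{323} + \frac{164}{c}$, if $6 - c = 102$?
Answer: $- \frac{23203}{7752} \approx -2.9932$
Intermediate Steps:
$c = -96$ ($c = 6 - 102 = -96$)
$- \frac{415}{323} + \frac{164}{c} = - \frac{415}{323} + \frac{164}{-96} = \left(-415\right) \frac{1}{323} + 164 \left(- \frac{1}{96}\right) = - \frac{415}{323} - \frac{41}{24} = - \frac{23203}{7752}$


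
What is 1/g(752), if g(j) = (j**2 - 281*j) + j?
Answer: 1/354944 ≈ 2.8173e-6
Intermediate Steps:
g(j) = j**2 - 280*j
1/g(752) = 1/(752*(-280 + 752)) = 1/(752*472) = 1/354944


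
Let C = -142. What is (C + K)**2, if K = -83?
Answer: 50625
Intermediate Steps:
(C + K)**2 = (-142 - 83)**2 = (-225)**2 = 50625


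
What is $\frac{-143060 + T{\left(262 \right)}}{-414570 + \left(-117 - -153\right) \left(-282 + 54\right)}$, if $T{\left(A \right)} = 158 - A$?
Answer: $\frac{71582}{211389} \approx 0.33863$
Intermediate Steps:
$\frac{-143060 + T{\left(262 \right)}}{-414570 + \left(-117 - -153\right) \left(-282 + 54\right)} = \frac{-143060 + \left(158 - 262\right)}{-414570 + \left(-117 - -153\right) \left(-282 + 54\right)} = \frac{-143060 + \left(158 - 262\right)}{-414570 + \left(-117 + 153\right) \left(-228\right)} = \frac{-143060 - 104}{-414570 + 36 \left(-228\right)} = - \frac{143164}{-414570 - 8208} = - \frac{143164}{-422778} = \left(-143164\right) \left(- \frac{1}{422778}\right) = \frac{71582}{211389}$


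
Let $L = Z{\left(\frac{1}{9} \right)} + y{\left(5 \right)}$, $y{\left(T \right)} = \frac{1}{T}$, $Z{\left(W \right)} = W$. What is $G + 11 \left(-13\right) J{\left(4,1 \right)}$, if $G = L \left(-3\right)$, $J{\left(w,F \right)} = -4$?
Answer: $\frac{8566}{15} \approx 571.07$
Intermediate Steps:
$L = \frac{14}{45}$ ($L = \frac{1}{9} + \frac{1}{5} = \frac{14}{45} \approx 0.31111$)
$G = - \frac{14}{15}$ ($G = \frac{14}{45} \left(-3\right) = - \frac{14}{15} \approx -0.93333$)
$G + 11 \left(-13\right) J{\left(4,1 \right)} = - \frac{14}{15} + 11 \left(-13\right) \left(-4\right) = - \frac{14}{15} - -572 = - \frac{14}{15} + 572 = \frac{8566}{15}$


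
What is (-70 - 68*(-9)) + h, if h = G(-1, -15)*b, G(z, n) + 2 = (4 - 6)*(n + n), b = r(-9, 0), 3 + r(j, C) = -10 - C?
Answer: -212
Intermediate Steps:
r(j, C) = -13 - C (r(j, C) = -3 + (-10 - C) = -13 - C)
b = -13 (b = -13 - 1*0 = -13 + 0 = -13)
G(z, n) = -2 - 4*n (G(z, n) = -2 + (4 - 6)*(n + n) = -2 - 4*n)
h = -754 (h = (-2 - 4*(-15))*(-13) = (-2 + 60)*(-13) = 58*(-13) = -754)
(-70 - 68*(-9)) + h = (-70 - 68*(-9)) - 754 = (-70 + 612) - 754 = 542 - 754 = -212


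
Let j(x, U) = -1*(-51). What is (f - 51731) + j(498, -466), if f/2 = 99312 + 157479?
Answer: 461902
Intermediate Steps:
j(x, U) = 51
f = 513582 (f = 2*(99312 + 157479) = 2*256791 = 513582)
(f - 51731) + j(498, -466) = (513582 - 51731) + 51 = 461851 + 51 = 461902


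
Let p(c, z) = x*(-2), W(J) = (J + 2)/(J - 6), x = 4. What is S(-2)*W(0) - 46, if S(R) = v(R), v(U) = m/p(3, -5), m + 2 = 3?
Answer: -1103/24 ≈ -45.958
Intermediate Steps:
m = 1 (m = -2 + 3 = 1)
W(J) = (2 + J)/(-6 + J)
p(c, z) = -8 (p(c, z) = 4*(-2) = -8)
v(U) = -⅛ (v(U) = 1/(-8) = 1*(-⅛) = -⅛)
S(R) = -⅛
S(-2)*W(0) - 46 = -(2 + 0)/(8*(-6 + 0)) - 46 = -2/(8*(-6)) - 46 = -(-1)*2/48 - 46 = -⅛*(-⅓) - 46 = 1/24 - 46 = -1103/24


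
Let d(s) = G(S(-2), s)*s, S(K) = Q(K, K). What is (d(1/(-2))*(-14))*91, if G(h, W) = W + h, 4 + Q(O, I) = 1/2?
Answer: -2548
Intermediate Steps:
Q(O, I) = -7/2 (Q(O, I) = -4 + 1/2 = -7/2)
S(K) = -7/2
d(s) = s*(-7/2 + s) (d(s) = (s - 7/2)*s = (-7/2 + s)*s = s*(-7/2 + s))
(d(1/(-2))*(-14))*91 = (((1/2)*(-7 + 2/(-2))/(-2))*(-14))*91 = (((1/2)*(-1/2)*(-7 + 2*(-1/2)))*(-14))*91 = (((1/2)*(-1/2)*(-7 - 1))*(-14))*91 = (((1/2)*(-1/2)*(-8))*(-14))*91 = (2*(-14))*91 = -28*91 = -2548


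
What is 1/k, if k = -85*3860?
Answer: -1/328100 ≈ -3.0479e-6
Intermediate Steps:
k = -328100
1/k = 1/(-328100) = -1/328100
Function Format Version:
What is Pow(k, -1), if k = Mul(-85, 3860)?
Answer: Rational(-1, 328100) ≈ -3.0479e-6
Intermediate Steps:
k = -328100
Pow(k, -1) = Pow(-328100, -1) = Rational(-1, 328100)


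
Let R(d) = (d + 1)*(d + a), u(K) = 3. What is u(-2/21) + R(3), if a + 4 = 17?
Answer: 67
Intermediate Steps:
a = 13 (a = -4 + 17 = 13)
R(d) = (1 + d)*(13 + d) (R(d) = (d + 1)*(d + 13) = (1 + d)*(13 + d))
u(-2/21) + R(3) = 3 + (13 + 3² + 14*3) = 3 + (13 + 9 + 42) = 3 + 64 = 67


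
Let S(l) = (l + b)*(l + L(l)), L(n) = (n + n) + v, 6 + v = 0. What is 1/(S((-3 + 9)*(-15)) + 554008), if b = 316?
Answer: 1/491632 ≈ 2.0340e-6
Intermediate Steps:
v = -6 (v = -6 + 0 = -6)
L(n) = -6 + 2*n (L(n) = (n + n) - 6 = 2*n - 6 = -6 + 2*n)
S(l) = (-6 + 3*l)*(316 + l) (S(l) = (l + 316)*(l + (-6 + 2*l)) = (316 + l)*(-6 + 3*l) = (-6 + 3*l)*(316 + l))
1/(S((-3 + 9)*(-15)) + 554008) = 1/((-1896 + 3*((-3 + 9)*(-15))² + 942*((-3 + 9)*(-15))) + 554008) = 1/((-1896 + 3*(6*(-15))² + 942*(6*(-15))) + 554008) = 1/((-1896 + 3*(-90)² + 942*(-90)) + 554008) = 1/((-1896 + 3*8100 - 84780) + 554008) = 1/((-1896 + 24300 - 84780) + 554008) = 1/(-62376 + 554008) = 1/491632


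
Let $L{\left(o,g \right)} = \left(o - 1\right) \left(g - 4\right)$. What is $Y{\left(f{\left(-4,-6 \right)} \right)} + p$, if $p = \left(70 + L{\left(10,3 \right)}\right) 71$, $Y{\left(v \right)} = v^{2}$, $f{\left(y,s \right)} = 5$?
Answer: $4356$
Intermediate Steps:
$L{\left(o,g \right)} = \left(-1 + o\right) \left(-4 + g\right)$
$p = 4331$ ($p = \left(70 + \left(4 - 3 - 40 + 3 \cdot 10\right)\right) 71 = \left(70 + \left(4 - 3 - 40 + 30\right)\right) 71 = \left(70 - 9\right) 71 = 61 \cdot 71 = 4331$)
$Y{\left(f{\left(-4,-6 \right)} \right)} + p = 5^{2} + 4331 = 25 + 4331 = 4356$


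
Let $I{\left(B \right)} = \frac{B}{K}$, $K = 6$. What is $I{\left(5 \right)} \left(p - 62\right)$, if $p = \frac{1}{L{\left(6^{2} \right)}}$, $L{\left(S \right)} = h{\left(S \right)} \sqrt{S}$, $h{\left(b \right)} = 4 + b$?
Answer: $- \frac{14879}{288} \approx -51.663$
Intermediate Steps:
$I{\left(B \right)} = \frac{B}{6}$
$L{\left(S \right)} = \sqrt{S} \left(4 + S\right)$ ($L{\left(S \right)} = \left(4 + S\right) \sqrt{S} = \sqrt{S} \left(4 + S\right)$)
$p = \frac{1}{240}$ ($p = \frac{1}{\sqrt{6^{2}} \left(4 + 6^{2}\right)} = \frac{1}{\sqrt{36} \left(4 + 36\right)} = \frac{1}{6 \cdot 40} = \frac{1}{240} \approx 0.0041667$)
$I{\left(5 \right)} \left(p - 62\right) = \frac{1}{6} \cdot 5 \left(\frac{1}{240} - 62\right) = \frac{5}{6} \left(- \frac{14879}{240}\right) = - \frac{14879}{288}$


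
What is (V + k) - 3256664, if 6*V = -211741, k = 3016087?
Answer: -1655203/6 ≈ -2.7587e+5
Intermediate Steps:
V = -211741/6 (V = (⅙)*(-211741) = -211741/6 ≈ -35290.)
(V + k) - 3256664 = (-211741/6 + 3016087) - 3256664 = 17884781/6 - 3256664 = -1655203/6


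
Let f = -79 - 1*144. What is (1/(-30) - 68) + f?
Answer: -8731/30 ≈ -291.03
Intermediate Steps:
f = -223 (f = -79 - 144 = -223)
(1/(-30) - 68) + f = (1/(-30) - 68) - 223 = (-1/30 - 68) - 223 = -2041/30 - 223 = -8731/30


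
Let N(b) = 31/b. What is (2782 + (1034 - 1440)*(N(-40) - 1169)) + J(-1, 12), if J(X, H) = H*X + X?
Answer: 9553953/20 ≈ 4.7770e+5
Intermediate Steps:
J(X, H) = X + H*X
(2782 + (1034 - 1440)*(N(-40) - 1169)) + J(-1, 12) = (2782 + (1034 - 1440)*(31/(-40) - 1169)) - (1 + 12) = (2782 - 406*(31*(-1/40) - 1169)) - 1*13 = (2782 - 406*(-31/40 - 1169)) - 13 = (2782 - 406*(-46791/40)) - 13 = (2782 + 9498573/20) - 13 = 9554213/20 - 13 = 9553953/20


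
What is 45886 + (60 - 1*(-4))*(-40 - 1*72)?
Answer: 38718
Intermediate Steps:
45886 + (60 - 1*(-4))*(-40 - 1*72) = 45886 + (60 + 4)*(-40 - 72) = 45886 + 64*(-112) = 45886 - 7168 = 38718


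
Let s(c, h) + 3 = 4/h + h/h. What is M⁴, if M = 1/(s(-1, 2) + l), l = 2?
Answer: 1/16 ≈ 0.062500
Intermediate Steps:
s(c, h) = -2 + 4/h (s(c, h) = -3 + (4/h + h/h) = -3 + (4/h + 1) = -3 + (1 + 4/h) = -2 + 4/h)
M = ½ (M = 1/((-2 + 4/2) + 2) = 1/((-2 + 4*(½)) + 2) = 1/((-2 + 2) + 2) = 1/(0 + 2) = 1/2 = ½ ≈ 0.50000)
M⁴ = (½)⁴ = 1/16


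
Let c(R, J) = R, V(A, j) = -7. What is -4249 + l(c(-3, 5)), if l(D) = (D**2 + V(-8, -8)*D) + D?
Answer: -4222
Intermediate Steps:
l(D) = D**2 - 6*D (l(D) = (D**2 - 7*D) + D = D**2 - 6*D)
-4249 + l(c(-3, 5)) = -4249 - 3*(-6 - 3) = -4249 - 3*(-9) = -4249 + 27 = -4222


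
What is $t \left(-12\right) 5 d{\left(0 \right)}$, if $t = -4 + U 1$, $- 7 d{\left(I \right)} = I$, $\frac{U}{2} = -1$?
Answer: $0$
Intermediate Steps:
$U = -2$ ($U = 2 \left(-1\right) = -2$)
$d{\left(I \right)} = - \frac{I}{7}$
$t = -6$ ($t = -4 - 2 = -6$)
$t \left(-12\right) 5 d{\left(0 \right)} = - 6 \left(-12\right) 5 \left(\left(- \frac{1}{7}\right) 0\right) = - 6 \left(\left(-60\right) 0\right) = \left(-6\right) 0 = 0$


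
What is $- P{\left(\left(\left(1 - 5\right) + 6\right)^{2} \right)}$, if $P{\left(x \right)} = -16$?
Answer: $16$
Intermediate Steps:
$- P{\left(\left(\left(1 - 5\right) + 6\right)^{2} \right)} = \left(-1\right) \left(-16\right) = 16$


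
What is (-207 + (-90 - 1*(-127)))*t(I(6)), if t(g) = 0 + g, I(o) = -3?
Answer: 510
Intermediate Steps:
t(g) = g
(-207 + (-90 - 1*(-127)))*t(I(6)) = (-207 + (-90 - 1*(-127)))*(-3) = (-207 + (-90 + 127))*(-3) = (-207 + 37)*(-3) = -170*(-3) = 510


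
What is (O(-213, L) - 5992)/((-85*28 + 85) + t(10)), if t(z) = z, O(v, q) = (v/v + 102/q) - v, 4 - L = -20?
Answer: 4619/1828 ≈ 2.5268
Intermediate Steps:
L = 24 (L = 4 - 1*(-20) = 4 + 20 = 24)
O(v, q) = 1 - v + 102/q (O(v, q) = (1 + 102/q) - v = 1 - v + 102/q)
(O(-213, L) - 5992)/((-85*28 + 85) + t(10)) = ((1 - 1*(-213) + 102/24) - 5992)/((-85*28 + 85) + 10) = ((1 + 213 + 102*(1/24)) - 5992)/((-2380 + 85) + 10) = ((1 + 213 + 17/4) - 5992)/(-2295 + 10) = (873/4 - 5992)/(-2285) = -23095/4*(-1/2285) = 4619/1828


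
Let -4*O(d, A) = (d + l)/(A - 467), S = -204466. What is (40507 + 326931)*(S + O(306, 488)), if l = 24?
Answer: -525910151301/7 ≈ -7.5130e+10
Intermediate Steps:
O(d, A) = -(24 + d)/(4*(-467 + A)) (O(d, A) = -(d + 24)/(4*(A - 467)) = -(24 + d)/(4*(-467 + A)))
(40507 + 326931)*(S + O(306, 488)) = (40507 + 326931)*(-204466 + (-24 - 1*306)/(4*(-467 + 488))) = 367438*(-204466 + (1/4)*(-24 - 306)/21) = 367438*(-204466 + (1/4)*(1/21)*(-330)) = 367438*(-204466 - 55/14) = 367438*(-2862579/14) = -525910151301/7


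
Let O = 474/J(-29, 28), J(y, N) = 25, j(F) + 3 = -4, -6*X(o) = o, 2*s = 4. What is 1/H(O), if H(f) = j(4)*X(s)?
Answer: 3/7 ≈ 0.42857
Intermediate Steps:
s = 2 (s = (1/2)*4 = 2)
X(o) = -o/6
j(F) = -7 (j(F) = -3 - 4 = -7)
O = 474/25 ≈ 18.960
H(f) = 7/3 (H(f) = -(-7)*2/6 = -7*(-1/3) = 7/3)
1/H(O) = 1/(7/3) = 3/7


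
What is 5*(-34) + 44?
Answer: -126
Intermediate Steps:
5*(-34) + 44 = -170 + 44 = -126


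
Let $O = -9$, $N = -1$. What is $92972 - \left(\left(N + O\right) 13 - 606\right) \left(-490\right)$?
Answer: $-267668$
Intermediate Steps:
$92972 - \left(\left(N + O\right) 13 - 606\right) \left(-490\right) = 92972 - \left(\left(-1 - 9\right) 13 - 606\right) \left(-490\right) = 92972 - \left(\left(-10\right) 13 - 606\right) \left(-490\right) = 92972 - \left(-130 - 606\right) \left(-490\right) = 92972 - \left(-736\right) \left(-490\right) = 92972 - 360640 = -267668$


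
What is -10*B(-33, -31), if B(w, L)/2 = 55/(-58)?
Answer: 550/29 ≈ 18.966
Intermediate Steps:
B(w, L) = -55/29 (B(w, L) = 2*(55/(-58)) = 2*(55*(-1/58)) = 2*(-55/58) = -55/29)
-10*B(-33, -31) = -10*(-55/29) = 550/29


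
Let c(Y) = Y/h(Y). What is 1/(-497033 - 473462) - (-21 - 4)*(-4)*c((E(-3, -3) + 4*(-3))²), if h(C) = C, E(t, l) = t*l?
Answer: -97049501/970495 ≈ -100.00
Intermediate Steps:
E(t, l) = l*t
c(Y) = 1 (c(Y) = Y/Y = 1)
1/(-497033 - 473462) - (-21 - 4)*(-4)*c((E(-3, -3) + 4*(-3))²) = 1/(-497033 - 473462) - (-21 - 4)*(-4) = 1/(-970495) - (-25*(-4)) = -1/970495 - 100 = -97049501/970495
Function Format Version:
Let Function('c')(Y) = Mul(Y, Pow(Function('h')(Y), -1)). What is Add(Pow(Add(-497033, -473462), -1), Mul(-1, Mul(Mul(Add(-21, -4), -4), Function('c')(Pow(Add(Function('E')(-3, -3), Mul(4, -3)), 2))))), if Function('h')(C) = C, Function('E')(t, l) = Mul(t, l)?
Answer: Rational(-97049501, 970495) ≈ -100.00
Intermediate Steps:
Function('E')(t, l) = Mul(l, t)
Function('c')(Y) = 1 (Function('c')(Y) = Mul(Y, Pow(Y, -1)) = 1)
Add(Pow(Add(-497033, -473462), -1), Mul(-1, Mul(Mul(Add(-21, -4), -4), Function('c')(Pow(Add(Function('E')(-3, -3), Mul(4, -3)), 2))))) = Add(Pow(Add(-497033, -473462), -1), Mul(-1, Mul(Mul(Add(-21, -4), -4), 1))) = Add(Pow(-970495, -1), Mul(-1, Mul(Mul(-25, -4), 1))) = Add(Rational(-1, 970495), Mul(-1, Mul(100, 1))) = Add(Rational(-1, 970495), Mul(-1, 100)) = Add(Rational(-1, 970495), -100) = Rational(-97049501, 970495)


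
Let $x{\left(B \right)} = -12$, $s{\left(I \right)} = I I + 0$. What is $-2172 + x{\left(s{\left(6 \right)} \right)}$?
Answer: $-2184$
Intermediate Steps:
$s{\left(I \right)} = I^{2}$ ($s{\left(I \right)} = I^{2} + 0 = I^{2}$)
$-2172 + x{\left(s{\left(6 \right)} \right)} = -2172 - 12 = -2184$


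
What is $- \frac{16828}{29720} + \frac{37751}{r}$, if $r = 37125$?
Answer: $\frac{24861011}{55167750} \approx 0.45064$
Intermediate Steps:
$- \frac{16828}{29720} + \frac{37751}{r} = - \frac{16828}{29720} + \frac{37751}{37125} = \left(-16828\right) \frac{1}{29720} + 37751 \cdot \frac{1}{37125} = - \frac{4207}{7430} + \frac{37751}{37125} = \frac{24861011}{55167750}$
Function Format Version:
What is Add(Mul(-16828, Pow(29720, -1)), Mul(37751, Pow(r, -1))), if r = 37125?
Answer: Rational(24861011, 55167750) ≈ 0.45064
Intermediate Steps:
Add(Mul(-16828, Pow(29720, -1)), Mul(37751, Pow(r, -1))) = Add(Mul(-16828, Pow(29720, -1)), Mul(37751, Pow(37125, -1))) = Add(Mul(-16828, Rational(1, 29720)), Mul(37751, Rational(1, 37125))) = Add(Rational(-4207, 7430), Rational(37751, 37125)) = Rational(24861011, 55167750)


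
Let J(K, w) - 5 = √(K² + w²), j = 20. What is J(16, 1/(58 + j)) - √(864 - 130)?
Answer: 5 - √734 + √1557505/78 ≈ -6.0924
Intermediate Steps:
J(K, w) = 5 + √(K² + w²)
J(16, 1/(58 + j)) - √(864 - 130) = (5 + √(16² + (1/(58 + 20))²)) - √(864 - 130) = (5 + √(256 + (1/78)²)) - √734 = (5 + √(256 + 1/6084)) - √734 = (5 + √(1557505/6084)) - √734 = (5 + √1557505/78) - √734 = 5 - √734 + √1557505/78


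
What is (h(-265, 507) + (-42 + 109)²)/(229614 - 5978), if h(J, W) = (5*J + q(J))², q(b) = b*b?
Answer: 4747214489/223636 ≈ 21227.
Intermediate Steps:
q(b) = b²
h(J, W) = (J² + 5*J)² (h(J, W) = (5*J + J²)² = (J² + 5*J)²)
(h(-265, 507) + (-42 + 109)²)/(229614 - 5978) = ((-265)²*(5 - 265)² + (-42 + 109)²)/(229614 - 5978) = (70225*(-260)² + 67²)/223636 = (70225*67600 + 4489)*(1/223636) = (4747210000 + 4489)*(1/223636) = 4747214489*(1/223636) = 4747214489/223636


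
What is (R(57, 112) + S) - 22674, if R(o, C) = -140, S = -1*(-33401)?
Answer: 10587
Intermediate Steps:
S = 33401
(R(57, 112) + S) - 22674 = (-140 + 33401) - 22674 = 33261 - 22674 = 10587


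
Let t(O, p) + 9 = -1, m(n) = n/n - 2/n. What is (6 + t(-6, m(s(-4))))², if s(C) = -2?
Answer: 16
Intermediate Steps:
m(n) = 1 - 2/n
t(O, p) = -10 (t(O, p) = -9 - 1 = -10)
(6 + t(-6, m(s(-4))))² = (6 - 10)² = (-4)² = 16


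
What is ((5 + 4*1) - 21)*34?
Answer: -408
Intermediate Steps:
((5 + 4*1) - 21)*34 = ((5 + 4) - 21)*34 = (9 - 21)*34 = -12*34 = -408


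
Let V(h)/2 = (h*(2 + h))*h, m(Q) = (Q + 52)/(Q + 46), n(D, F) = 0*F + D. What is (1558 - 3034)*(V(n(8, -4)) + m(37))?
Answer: -156941604/83 ≈ -1.8909e+6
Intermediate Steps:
n(D, F) = D (n(D, F) = 0 + D = D)
m(Q) = (52 + Q)/(46 + Q)
V(h) = 2*h²*(2 + h) (V(h) = 2*((h*(2 + h))*h) = 2*(h²*(2 + h)) = 2*h²*(2 + h))
(1558 - 3034)*(V(n(8, -4)) + m(37)) = (1558 - 3034)*(2*8²*(2 + 8) + (52 + 37)/(46 + 37)) = -1476*(2*64*10 + 89/83) = -1476*(1280 + (1/83)*89) = -1476*(1280 + 89/83) = -1476*106329/83 = -156941604/83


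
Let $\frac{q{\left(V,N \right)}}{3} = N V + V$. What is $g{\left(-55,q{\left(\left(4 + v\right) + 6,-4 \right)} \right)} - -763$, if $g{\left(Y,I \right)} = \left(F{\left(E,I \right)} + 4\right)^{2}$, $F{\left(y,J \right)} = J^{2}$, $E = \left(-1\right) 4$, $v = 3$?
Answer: $187499012$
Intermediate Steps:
$E = -4$
$q{\left(V,N \right)} = 3 V + 3 N V$ ($q{\left(V,N \right)} = 3 \left(N V + V\right) = 3 \left(V + N V\right) = 3 V + 3 N V$)
$g{\left(Y,I \right)} = \left(4 + I^{2}\right)^{2}$ ($g{\left(Y,I \right)} = \left(I^{2} + 4\right)^{2} = \left(4 + I^{2}\right)^{2}$)
$g{\left(-55,q{\left(\left(4 + v\right) + 6,-4 \right)} \right)} - -763 = \left(4 + \left(3 \left(\left(4 + 3\right) + 6\right) \left(1 - 4\right)\right)^{2}\right)^{2} - -763 = \left(4 + \left(3 \left(7 + 6\right) \left(-3\right)\right)^{2}\right)^{2} + 763 = \left(4 + \left(3 \cdot 13 \left(-3\right)\right)^{2}\right)^{2} + 763 = \left(4 + \left(-117\right)^{2}\right)^{2} + 763 = \left(4 + 13689\right)^{2} + 763 = 13693^{2} + 763 = 187498249 + 763 = 187499012$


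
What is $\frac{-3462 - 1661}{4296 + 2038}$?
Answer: $- \frac{5123}{6334} \approx -0.80881$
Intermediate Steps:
$\frac{-3462 - 1661}{4296 + 2038} = - \frac{5123}{6334}$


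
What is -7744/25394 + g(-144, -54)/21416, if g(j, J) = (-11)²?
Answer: -81386415/271918952 ≈ -0.29930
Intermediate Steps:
g(j, J) = 121
-7744/25394 + g(-144, -54)/21416 = -7744/25394 + 121/21416 = -7744*1/25394 + 121*(1/21416) = -3872/12697 + 121/21416 = -81386415/271918952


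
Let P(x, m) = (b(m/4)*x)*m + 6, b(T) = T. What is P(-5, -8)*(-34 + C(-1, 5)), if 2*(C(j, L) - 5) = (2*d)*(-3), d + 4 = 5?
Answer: 2368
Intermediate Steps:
d = 1 (d = -4 + 5 = 1)
P(x, m) = 6 + x*m**2/4 (P(x, m) = ((m/4)*x)*m + 6 = (m*x/4)*m + 6 = x*m**2/4 + 6 = 6 + x*m**2/4)
C(j, L) = 2 (C(j, L) = 5 + ((2*1)*(-3))/2 = 5 + (2*(-3))/2 = 5 + (1/2)*(-6) = 5 - 3 = 2)
P(-5, -8)*(-34 + C(-1, 5)) = (6 + (1/4)*(-5)*(-8)**2)*(-34 + 2) = (6 + (1/4)*(-5)*64)*(-32) = (6 - 80)*(-32) = -74*(-32) = 2368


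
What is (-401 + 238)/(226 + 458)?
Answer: -163/684 ≈ -0.23830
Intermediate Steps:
(-401 + 238)/(226 + 458) = -163/684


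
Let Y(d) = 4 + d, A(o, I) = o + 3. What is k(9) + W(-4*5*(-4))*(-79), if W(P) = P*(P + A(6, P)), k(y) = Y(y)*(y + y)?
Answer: -562246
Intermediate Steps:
A(o, I) = 3 + o
k(y) = 2*y*(4 + y) (k(y) = (4 + y)*(y + y) = (4 + y)*(2*y) = 2*y*(4 + y))
W(P) = P*(9 + P) (W(P) = P*(P + (3 + 6)) = P*(P + 9) = P*(9 + P))
k(9) + W(-4*5*(-4))*(-79) = 2*9*(4 + 9) + ((-4*5*(-4))*(9 - 4*5*(-4)))*(-79) = 2*9*13 + ((-20*(-4))*(9 - 20*(-4)))*(-79) = 234 + (80*(9 + 80))*(-79) = 234 + (80*89)*(-79) = 234 + 7120*(-79) = 234 - 562480 = -562246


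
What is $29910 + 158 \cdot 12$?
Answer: $31806$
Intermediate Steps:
$29910 + 158 \cdot 12 = 29910 + 1896 = 31806$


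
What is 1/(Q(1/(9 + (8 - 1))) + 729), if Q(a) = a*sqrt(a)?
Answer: 64/46657 ≈ 0.0013717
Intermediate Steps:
Q(a) = a**(3/2)
1/(Q(1/(9 + (8 - 1))) + 729) = 1/((1/(9 + (8 - 1)))**(3/2) + 729) = 1/((1/(9 + 7))**(3/2) + 729) = 1/((1/16)**(3/2) + 729) = 1/(1/64 + 729) = 1/(46657/64) = 64/46657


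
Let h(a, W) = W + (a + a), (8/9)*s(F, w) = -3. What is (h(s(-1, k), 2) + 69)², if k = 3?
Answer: 66049/16 ≈ 4128.1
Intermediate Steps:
s(F, w) = -27/8 (s(F, w) = (9/8)*(-3) = -27/8)
h(a, W) = W + 2*a
(h(s(-1, k), 2) + 69)² = ((2 + 2*(-27/8)) + 69)² = ((2 - 27/4) + 69)² = (-19/4 + 69)² = (257/4)² = 66049/16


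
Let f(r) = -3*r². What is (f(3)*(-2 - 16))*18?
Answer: 8748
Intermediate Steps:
(f(3)*(-2 - 16))*18 = ((-3*3²)*(-2 - 16))*18 = (-3*9*(-18))*18 = -27*(-18)*18 = 486*18 = 8748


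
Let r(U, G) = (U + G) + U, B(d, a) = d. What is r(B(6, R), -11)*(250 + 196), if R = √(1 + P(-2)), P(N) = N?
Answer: 446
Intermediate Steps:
R = I (R = √(1 - 2) = √(-1) = I ≈ 1.0*I)
r(U, G) = G + 2*U (r(U, G) = (G + U) + U = G + 2*U)
r(B(6, R), -11)*(250 + 196) = (-11 + 2*6)*(250 + 196) = (-11 + 12)*446 = 1*446 = 446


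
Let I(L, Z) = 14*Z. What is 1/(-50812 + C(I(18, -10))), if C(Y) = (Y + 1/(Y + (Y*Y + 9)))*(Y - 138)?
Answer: -19469/231525626 ≈ -8.4090e-5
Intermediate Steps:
C(Y) = (-138 + Y)*(Y + 1/(9 + Y + Y²)) (C(Y) = (Y + 1/(Y + (Y² + 9)))*(-138 + Y) = (Y + 1/(Y + (9 + Y²)))*(-138 + Y) = (Y + 1/(9 + Y + Y²))*(-138 + Y) = (-138 + Y)*(Y + 1/(9 + Y + Y²)))
1/(-50812 + C(I(18, -10))) = 1/(-50812 + (-138 + (14*(-10))⁴ - 17374*(-10) - 137*(14*(-10))³ - 129*(14*(-10))²)/(9 + 14*(-10) + (14*(-10))²)) = 1/(-50812 + (-138 + (-140)⁴ - 1241*(-140) - 137*(-140)³ - 129*(-140)²)/(9 - 140 + (-140)²)) = 1/(-50812 + (-138 + 384160000 + 173740 - 137*(-2744000) - 129*19600)/(9 - 140 + 19600)) = 1/(-50812 + (-138 + 384160000 + 173740 + 375928000 - 2528400)/19469) = 1/(-50812 + (1/19469)*757733202) = 1/(-50812 + 757733202/19469) = 1/(-231525626/19469) = -19469/231525626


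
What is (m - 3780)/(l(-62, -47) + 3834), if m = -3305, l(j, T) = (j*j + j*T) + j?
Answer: -109/162 ≈ -0.67284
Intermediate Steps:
l(j, T) = j + j**2 + T*j (l(j, T) = (j**2 + T*j) + j = j + j**2 + T*j)
(m - 3780)/(l(-62, -47) + 3834) = (-3305 - 3780)/(-62*(1 - 47 - 62) + 3834) = -7085/(-62*(-108) + 3834) = -7085/(6696 + 3834) = -7085/10530 = -7085*1/10530 = -109/162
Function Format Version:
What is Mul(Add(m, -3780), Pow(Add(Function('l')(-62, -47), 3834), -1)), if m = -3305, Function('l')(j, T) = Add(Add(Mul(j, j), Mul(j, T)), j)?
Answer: Rational(-109, 162) ≈ -0.67284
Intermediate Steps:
Function('l')(j, T) = Add(j, Pow(j, 2), Mul(T, j)) (Function('l')(j, T) = Add(Add(Pow(j, 2), Mul(T, j)), j) = Add(j, Pow(j, 2), Mul(T, j)))
Mul(Add(m, -3780), Pow(Add(Function('l')(-62, -47), 3834), -1)) = Mul(Add(-3305, -3780), Pow(Add(Mul(-62, Add(1, -47, -62)), 3834), -1)) = Mul(-7085, Pow(Add(Mul(-62, -108), 3834), -1)) = Mul(-7085, Pow(Add(6696, 3834), -1)) = Mul(-7085, Pow(10530, -1)) = Mul(-7085, Rational(1, 10530)) = Rational(-109, 162)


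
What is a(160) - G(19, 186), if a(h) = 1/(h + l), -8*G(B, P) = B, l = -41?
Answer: 2269/952 ≈ 2.3834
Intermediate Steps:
G(B, P) = -B/8
a(h) = 1/(-41 + h) (a(h) = 1/(h - 41) = 1/(-41 + h))
a(160) - G(19, 186) = 1/(-41 + 160) - (-1)*19/8 = 1/119 - 1*(-19/8) = 1/119 + 19/8 = 2269/952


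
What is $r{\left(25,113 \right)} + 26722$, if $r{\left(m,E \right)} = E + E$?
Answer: $26948$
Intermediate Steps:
$r{\left(m,E \right)} = 2 E$
$r{\left(25,113 \right)} + 26722 = 2 \cdot 113 + 26722 = 226 + 26722 = 26948$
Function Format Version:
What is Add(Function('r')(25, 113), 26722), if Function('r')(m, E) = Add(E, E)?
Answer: 26948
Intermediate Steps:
Function('r')(m, E) = Mul(2, E)
Add(Function('r')(25, 113), 26722) = Add(Mul(2, 113), 26722) = Add(226, 26722) = 26948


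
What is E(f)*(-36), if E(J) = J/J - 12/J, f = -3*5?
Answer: -324/5 ≈ -64.800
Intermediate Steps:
f = -15
E(J) = 1 - 12/J
E(f)*(-36) = ((-12 - 15)/(-15))*(-36) = -1/15*(-27)*(-36) = (9/5)*(-36) = -324/5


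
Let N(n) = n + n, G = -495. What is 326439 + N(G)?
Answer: 325449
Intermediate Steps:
N(n) = 2*n
326439 + N(G) = 326439 + 2*(-495) = 326439 - 990 = 325449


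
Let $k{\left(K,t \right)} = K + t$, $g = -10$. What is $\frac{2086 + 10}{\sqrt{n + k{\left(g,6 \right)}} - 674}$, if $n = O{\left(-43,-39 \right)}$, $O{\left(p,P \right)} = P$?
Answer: $- \frac{1412704}{454319} - \frac{2096 i \sqrt{43}}{454319} \approx -3.1095 - 0.030253 i$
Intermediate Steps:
$n = -39$
$\frac{2086 + 10}{\sqrt{n + k{\left(g,6 \right)}} - 674} = \frac{2086 + 10}{\sqrt{-39 + \left(-10 + 6\right)} - 674} = \frac{2096}{\sqrt{-39 - 4} - 674} = \frac{2096}{\sqrt{-43} - 674} = \frac{2096}{i \sqrt{43} - 674} = \frac{2096}{-674 + i \sqrt{43}}$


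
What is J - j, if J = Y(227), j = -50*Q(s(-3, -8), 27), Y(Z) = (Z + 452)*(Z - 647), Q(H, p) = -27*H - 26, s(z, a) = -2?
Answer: -283780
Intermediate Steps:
Q(H, p) = -26 - 27*H
Y(Z) = (-647 + Z)*(452 + Z) (Y(Z) = (452 + Z)*(-647 + Z) = (-647 + Z)*(452 + Z))
j = -1400 (j = -50*(-26 - 27*(-2)) = -50*(-26 + 54) = -50*28 = -1400)
J = -285180 (J = -292444 + 227² - 195*227 = -292444 + 51529 - 44265 = -285180)
J - j = -285180 - 1*(-1400) = -285180 + 1400 = -283780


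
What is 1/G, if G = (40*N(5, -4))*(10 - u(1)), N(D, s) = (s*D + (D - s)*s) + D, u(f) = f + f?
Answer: -1/16320 ≈ -6.1275e-5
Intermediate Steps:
u(f) = 2*f
N(D, s) = D + D*s + s*(D - s) (N(D, s) = (D*s + s*(D - s)) + D = D + D*s + s*(D - s))
G = -16320 (G = (40*(5 - 1*(-4)² + 2*5*(-4)))*(10 - 2) = (40*(5 - 1*16 - 40))*(10 - 1*2) = (40*(5 - 16 - 40))*(10 - 2) = (40*(-51))*8 = -2040*8 = -16320)
1/G = 1/(-16320) = -1/16320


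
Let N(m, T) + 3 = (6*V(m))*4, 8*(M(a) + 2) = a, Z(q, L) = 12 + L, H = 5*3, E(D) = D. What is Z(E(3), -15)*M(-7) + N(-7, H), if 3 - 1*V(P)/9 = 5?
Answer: -3411/8 ≈ -426.38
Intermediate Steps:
V(P) = -18 (V(P) = 27 - 9*5 = 27 - 45 = -18)
H = 15
M(a) = -2 + a/8
N(m, T) = -435 (N(m, T) = -3 + (6*(-18))*4 = -3 - 108*4 = -3 - 432 = -435)
Z(E(3), -15)*M(-7) + N(-7, H) = (12 - 15)*(-2 + (1/8)*(-7)) - 435 = -3*(-2 - 7/8) - 435 = -3*(-23/8) - 435 = 69/8 - 435 = -3411/8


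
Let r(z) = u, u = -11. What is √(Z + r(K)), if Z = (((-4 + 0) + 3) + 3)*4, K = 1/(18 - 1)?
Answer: I*√3 ≈ 1.732*I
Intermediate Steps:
K = 1/17 ≈ 0.058824
r(z) = -11
Z = 8 (Z = ((-4 + 3) + 3)*4 = (-1 + 3)*4 = 2*4 = 8)
√(Z + r(K)) = √(8 - 11) = √(-3) = I*√3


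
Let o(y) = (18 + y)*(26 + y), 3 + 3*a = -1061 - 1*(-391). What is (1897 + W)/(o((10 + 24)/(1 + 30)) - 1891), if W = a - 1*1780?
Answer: 309442/3959913 ≈ 0.078144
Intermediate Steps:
a = -673/3 (a = -1 + (-1061 - 1*(-391))/3 = -1 + (-1061 + 391)/3 = -1 + (1/3)*(-670) = -1 - 670/3 = -673/3 ≈ -224.33)
W = -6013/3 (W = -673/3 - 1*1780 = -673/3 - 1780 = -6013/3 ≈ -2004.3)
(1897 + W)/(o((10 + 24)/(1 + 30)) - 1891) = (1897 - 6013/3)/((468 + ((10 + 24)/(1 + 30))**2 + 44*((10 + 24)/(1 + 30))) - 1891) = -322/(3*((468 + (34/31)**2 + 44*(34/31)) - 1891)) = -322/(3*((468 + 1156/961 + 1496/31) - 1891)) = -322/(3*(497280/961 - 1891)) = -322/(3*(-1319971/961)) = -322/3*(-961/1319971) = 309442/3959913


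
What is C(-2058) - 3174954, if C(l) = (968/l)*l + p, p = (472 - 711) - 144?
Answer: -3174369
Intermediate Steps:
p = -383 (p = -239 - 144 = -383)
C(l) = 585 (C(l) = (968/l)*l - 383 = 968 - 383 = 585)
C(-2058) - 3174954 = 585 - 3174954 = -3174369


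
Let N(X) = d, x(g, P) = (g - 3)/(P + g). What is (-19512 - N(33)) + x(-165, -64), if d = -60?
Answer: -4454340/229 ≈ -19451.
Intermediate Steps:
x(g, P) = (-3 + g)/(P + g)
N(X) = -60
(-19512 - N(33)) + x(-165, -64) = (-19512 - 1*(-60)) + (-3 - 165)/(-64 - 165) = (-19512 + 60) - 168/(-229) = -19452 - 1/229*(-168) = -19452 + 168/229 = -4454340/229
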